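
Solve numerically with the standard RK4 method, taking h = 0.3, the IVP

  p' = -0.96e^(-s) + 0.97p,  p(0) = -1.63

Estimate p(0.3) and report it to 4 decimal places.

RK4: k1 = f(s_n, p_n); k2 = f(s_n + h/2, p_n + (h/2)·k1); k3 = f(s_n + h/2, p_n + (h/2)·k2); k4 = f(s_n + h, p_n + h·k3); p_{n+1} = p_n + (h/6)·(k1 + 2k2 + 2k3 + k4).
s=0.000000, p=-1.630000:
  k1 = f(0.000000, -1.630000) = -2.541100
  k2 = f(0.150000, -2.011165) = -2.777110
  k3 = f(0.150000, -2.046566) = -2.811449
  k4 = f(0.300000, -2.473435) = -3.110417
  p ← -1.630000 + (0.3/6)·(k1 + 2k2 + 2k3 + k4) = -2.471432
p(0.3) ≈ -2.4714

-2.4714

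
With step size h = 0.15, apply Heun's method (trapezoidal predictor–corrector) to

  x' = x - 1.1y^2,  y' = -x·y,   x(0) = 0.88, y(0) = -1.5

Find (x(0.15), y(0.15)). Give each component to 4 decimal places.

0.6686, -1.3384

Heun on (x,y): k1 = f(s_n, state_n); k2 = f(s_n + h, state_n + h·k1); state_{n+1} = state_n + (h/2)·(k1 + k2).
0.000000: (0.880000, -1.500000)
  k1 = (-1.595000, 1.320000)
  predictor → (0.640750, -1.302000)
  k2 = (-1.223974, 0.834256)
  → (0.668577, -1.338431)
(x(0.15), y(0.15)) ≈ (0.6686, -1.3384)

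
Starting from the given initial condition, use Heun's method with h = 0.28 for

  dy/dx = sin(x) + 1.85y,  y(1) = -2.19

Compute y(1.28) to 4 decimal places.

Heun: k1 = f(x_n, y_n); k2 = f(x_n + h, y_n + h·k1); y_{n+1} = y_n + (h/2)·(k1 + k2).
x=1.000000, y=-2.190000:
  k1 = f(1.000000, -2.190000) = -3.210029
  k2 = f(1.280000, -3.088808) = -4.756279
  y ← -2.190000 + (0.28/2)·(-3.210029 + (-4.756279)) = -3.305283
y(1.28) ≈ -3.3053

-3.3053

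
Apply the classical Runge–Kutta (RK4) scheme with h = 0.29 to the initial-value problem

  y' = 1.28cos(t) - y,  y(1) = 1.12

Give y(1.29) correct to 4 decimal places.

0.9686

RK4: k1 = f(t_n, y_n); k2 = f(t_n + h/2, y_n + (h/2)·k1); k3 = f(t_n + h/2, y_n + (h/2)·k2); k4 = f(t_n + h, y_n + h·k3); y_{n+1} = y_n + (h/6)·(k1 + 2k2 + 2k3 + k4).
t=1.000000, y=1.120000:
  k1 = f(1.000000, 1.120000) = -0.428413
  k2 = f(1.145000, 1.057880) = -0.529181
  k3 = f(1.145000, 1.043269) = -0.514570
  k4 = f(1.290000, 0.970775) = -0.616060
  y ← 1.120000 + (0.29/6)·(k1 + 2k2 + 2k3 + k4) = 0.968621
y(1.29) ≈ 0.9686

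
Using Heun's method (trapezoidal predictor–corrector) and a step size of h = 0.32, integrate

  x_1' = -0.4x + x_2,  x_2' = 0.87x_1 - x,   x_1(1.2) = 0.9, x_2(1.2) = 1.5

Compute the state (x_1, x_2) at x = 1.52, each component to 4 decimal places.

Heun on (x_1,x_2): k1 = f(x_n, state_n); k2 = f(x_n + h, state_n + h·k1); state_{n+1} = state_n + (h/2)·(k1 + k2).
1.200000: (0.900000, 1.500000)
  k1 = (1.020000, -0.417000)
  predictor → (1.226400, 1.366560)
  k2 = (0.758560, -0.453032)
  → (1.184570, 1.360795)
(x_1(1.52), x_2(1.52)) ≈ (1.1846, 1.3608)

1.1846, 1.3608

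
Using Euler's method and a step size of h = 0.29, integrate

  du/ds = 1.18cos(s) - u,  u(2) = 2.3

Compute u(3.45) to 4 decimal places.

Euler: u_{n+1} = u_n + h·f(s_n, u_n).
s=2.000000, u=2.300000: f=-2.791053 → u ← 2.300000 + 0.29·(-2.791053) = 1.490595
s=2.290000, u=1.490595: f=-2.267962 → u ← 1.490595 + 0.29·(-2.267962) = 0.832886
s=2.580000, u=0.832886: f=-1.831647 → u ← 0.832886 + 0.29·(-1.831647) = 0.301708
s=2.870000, u=0.301708: f=-1.438455 → u ← 0.301708 + 0.29·(-1.438455) = -0.115444
s=3.160000, u=-0.115444: f=-1.064356 → u ← -0.115444 + 0.29·(-1.064356) = -0.424107
u(3.45) ≈ -0.4241

-0.4241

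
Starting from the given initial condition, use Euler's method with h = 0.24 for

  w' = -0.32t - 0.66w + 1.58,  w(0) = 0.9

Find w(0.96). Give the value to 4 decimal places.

1.5451

Euler: w_{n+1} = w_n + h·f(t_n, w_n).
t=0.000000, w=0.900000: f=0.986000 → w ← 0.900000 + 0.24·0.986000 = 1.136640
t=0.240000, w=1.136640: f=0.753018 → w ← 1.136640 + 0.24·0.753018 = 1.317364
t=0.480000, w=1.317364: f=0.556940 → w ← 1.317364 + 0.24·0.556940 = 1.451030
t=0.720000, w=1.451030: f=0.391920 → w ← 1.451030 + 0.24·0.391920 = 1.545091
w(0.96) ≈ 1.5451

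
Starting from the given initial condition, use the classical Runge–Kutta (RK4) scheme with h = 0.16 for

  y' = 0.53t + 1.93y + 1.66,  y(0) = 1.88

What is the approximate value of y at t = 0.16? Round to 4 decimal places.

2.8788

RK4: k1 = f(t_n, y_n); k2 = f(t_n + h/2, y_n + (h/2)·k1); k3 = f(t_n + h/2, y_n + (h/2)·k2); k4 = f(t_n + h, y_n + h·k3); y_{n+1} = y_n + (h/6)·(k1 + 2k2 + 2k3 + k4).
t=0.000000, y=1.880000:
  k1 = f(0.000000, 1.880000) = 5.288400
  k2 = f(0.080000, 2.303072) = 6.147329
  k3 = f(0.080000, 2.371786) = 6.279948
  k4 = f(0.160000, 2.884792) = 7.312448
  y ← 1.880000 + (0.16/6)·(k1 + 2k2 + 2k3 + k4) = 2.878811
y(0.16) ≈ 2.8788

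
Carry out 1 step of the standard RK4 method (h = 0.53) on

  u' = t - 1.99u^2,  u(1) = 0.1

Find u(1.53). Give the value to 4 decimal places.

0.6064

RK4: k1 = f(t_n, u_n); k2 = f(t_n + h/2, u_n + (h/2)·k1); k3 = f(t_n + h/2, u_n + (h/2)·k2); k4 = f(t_n + h, u_n + h·k3); u_{n+1} = u_n + (h/6)·(k1 + 2k2 + 2k3 + k4).
t=1.000000, u=0.100000:
  k1 = f(1.000000, 0.100000) = 0.980100
  k2 = f(1.265000, 0.359727) = 1.007488
  k3 = f(1.265000, 0.366984) = 0.996992
  k4 = f(1.530000, 0.628406) = 0.744161
  u ← 0.100000 + (0.53/6)·(k1 + 2k2 + 2k3 + k4) = 0.606434
u(1.53) ≈ 0.6064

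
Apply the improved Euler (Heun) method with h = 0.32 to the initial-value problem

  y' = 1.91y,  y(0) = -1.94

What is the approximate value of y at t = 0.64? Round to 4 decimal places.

Heun: k1 = f(t_n, y_n); k2 = f(t_n + h, y_n + h·k1); y_{n+1} = y_n + (h/2)·(k1 + k2).
t=0.000000, y=-1.940000:
  k1 = f(0.000000, -1.940000) = -3.705400
  k2 = f(0.320000, -3.125728) = -5.970140
  y ← -1.940000 + (0.32/2)·(-3.705400 + (-5.970140)) = -3.488086
t=0.320000, y=-3.488086:
  k1 = f(0.320000, -3.488086) = -6.662245
  k2 = f(0.640000, -5.620005) = -10.734209
  y ← -3.488086 + (0.32/2)·(-6.662245 + (-10.734209)) = -6.271519
y(0.64) ≈ -6.2715

-6.2715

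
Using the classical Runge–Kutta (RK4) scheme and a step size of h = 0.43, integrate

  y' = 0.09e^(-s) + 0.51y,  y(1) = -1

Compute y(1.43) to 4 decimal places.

RK4: k1 = f(s_n, y_n); k2 = f(s_n + h/2, y_n + (h/2)·k1); k3 = f(s_n + h/2, y_n + (h/2)·k2); k4 = f(s_n + h, y_n + h·k3); y_{n+1} = y_n + (h/6)·(k1 + 2k2 + 2k3 + k4).
s=1.000000, y=-1.000000:
  k1 = f(1.000000, -1.000000) = -0.476891
  k2 = f(1.215000, -1.102532) = -0.535587
  k3 = f(1.215000, -1.115151) = -0.542023
  k4 = f(1.430000, -1.233070) = -0.607328
  y ← -1.000000 + (0.43/6)·(k1 + 2k2 + 2k3 + k4) = -1.232160
y(1.43) ≈ -1.2322

-1.2322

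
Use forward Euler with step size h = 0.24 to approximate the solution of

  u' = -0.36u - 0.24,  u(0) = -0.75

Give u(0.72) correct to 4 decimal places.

Euler: u_{n+1} = u_n + h·f(x_n, u_n).
x=0.000000, u=-0.750000: f=0.030000 → u ← -0.750000 + 0.24·0.030000 = -0.742800
x=0.240000, u=-0.742800: f=0.027408 → u ← -0.742800 + 0.24·0.027408 = -0.736222
x=0.480000, u=-0.736222: f=0.025040 → u ← -0.736222 + 0.24·0.025040 = -0.730212
u(0.72) ≈ -0.7302

-0.7302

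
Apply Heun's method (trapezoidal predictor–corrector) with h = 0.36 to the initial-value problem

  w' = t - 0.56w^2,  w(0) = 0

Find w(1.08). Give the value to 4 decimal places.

0.5471

Heun: k1 = f(t_n, w_n); k2 = f(t_n + h, w_n + h·k1); w_{n+1} = w_n + (h/2)·(k1 + k2).
t=0.000000, w=0.000000:
  k1 = f(0.000000, 0.000000) = 0.000000
  k2 = f(0.360000, 0.000000) = 0.360000
  w ← 0.000000 + (0.36/2)·(0.000000 + 0.360000) = 0.064800
t=0.360000, w=0.064800:
  k1 = f(0.360000, 0.064800) = 0.357649
  k2 = f(0.720000, 0.193553) = 0.699021
  w ← 0.064800 + (0.36/2)·(0.357649 + 0.699021) = 0.255000
t=0.720000, w=0.255000:
  k1 = f(0.720000, 0.255000) = 0.683586
  k2 = f(1.080000, 0.501091) = 0.939388
  w ← 0.255000 + (0.36/2)·(0.683586 + 0.939388) = 0.547136
w(1.08) ≈ 0.5471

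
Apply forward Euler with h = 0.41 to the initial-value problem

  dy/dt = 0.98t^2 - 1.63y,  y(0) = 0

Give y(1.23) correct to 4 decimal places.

0.2926

Euler: y_{n+1} = y_n + h·f(t_n, y_n).
t=0.000000, y=0.000000: f=0.000000 → y ← 0.000000 + 0.41·0.000000 = 0.000000
t=0.410000, y=0.000000: f=0.164738 → y ← 0.000000 + 0.41·0.164738 = 0.067543
t=0.820000, y=0.067543: f=0.548858 → y ← 0.067543 + 0.41·0.548858 = 0.292574
y(1.23) ≈ 0.2926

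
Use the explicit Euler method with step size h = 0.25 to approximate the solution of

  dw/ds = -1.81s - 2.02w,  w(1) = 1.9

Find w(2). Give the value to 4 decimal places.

-1.2073

Euler: w_{n+1} = w_n + h·f(s_n, w_n).
s=1.000000, w=1.900000: f=-5.648000 → w ← 1.900000 + 0.25·(-5.648000) = 0.488000
s=1.250000, w=0.488000: f=-3.248260 → w ← 0.488000 + 0.25·(-3.248260) = -0.324065
s=1.500000, w=-0.324065: f=-2.060389 → w ← -0.324065 + 0.25·(-2.060389) = -0.839162
s=1.750000, w=-0.839162: f=-1.472392 → w ← -0.839162 + 0.25·(-1.472392) = -1.207260
w(2) ≈ -1.2073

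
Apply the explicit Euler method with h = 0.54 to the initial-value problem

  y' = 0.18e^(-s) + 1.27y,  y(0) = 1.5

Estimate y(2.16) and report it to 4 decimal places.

Euler: y_{n+1} = y_n + h·f(s_n, y_n).
s=0.000000, y=1.500000: f=2.085000 → y ← 1.500000 + 0.54·2.085000 = 2.625900
s=0.540000, y=2.625900: f=3.439788 → y ← 2.625900 + 0.54·3.439788 = 4.483385
s=1.080000, y=4.483385: f=5.755027 → y ← 4.483385 + 0.54·5.755027 = 7.591100
s=1.620000, y=7.591100: f=9.676318 → y ← 7.591100 + 0.54·9.676318 = 12.816312
y(2.16) ≈ 12.8163

12.8163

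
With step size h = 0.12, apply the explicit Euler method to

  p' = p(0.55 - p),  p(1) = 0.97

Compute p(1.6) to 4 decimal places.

0.7893

Euler: p_{n+1} = p_n + h·f(x_n, p_n).
x=1.000000, p=0.970000: f=-0.407400 → p ← 0.970000 + 0.12·(-0.407400) = 0.921112
x=1.120000, p=0.921112: f=-0.341836 → p ← 0.921112 + 0.12·(-0.341836) = 0.880092
x=1.240000, p=0.880092: f=-0.290511 → p ← 0.880092 + 0.12·(-0.290511) = 0.845230
x=1.360000, p=0.845230: f=-0.249538 → p ← 0.845230 + 0.12·(-0.249538) = 0.815286
x=1.480000, p=0.815286: f=-0.216284 → p ← 0.815286 + 0.12·(-0.216284) = 0.789332
p(1.6) ≈ 0.7893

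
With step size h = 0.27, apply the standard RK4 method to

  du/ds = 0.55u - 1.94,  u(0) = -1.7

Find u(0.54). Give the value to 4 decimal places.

-3.5077

RK4: k1 = f(s_n, u_n); k2 = f(s_n + h/2, u_n + (h/2)·k1); k3 = f(s_n + h/2, u_n + (h/2)·k2); k4 = f(s_n + h, u_n + h·k3); u_{n+1} = u_n + (h/6)·(k1 + 2k2 + 2k3 + k4).
s=0.000000, u=-1.700000:
  k1 = f(0.000000, -1.700000) = -2.875000
  k2 = f(0.135000, -2.088125) = -3.088469
  k3 = f(0.135000, -2.116943) = -3.104319
  k4 = f(0.270000, -2.538166) = -3.335991
  u ← -1.700000 + (0.27/6)·(k1 + 2k2 + 2k3 + k4) = -2.536845
s=0.270000, u=-2.536845:
  k1 = f(0.270000, -2.536845) = -3.335265
  k2 = f(0.405000, -2.987106) = -3.582908
  k3 = f(0.405000, -3.020538) = -3.601296
  k4 = f(0.540000, -3.509195) = -3.870057
  u ← -2.536845 + (0.27/6)·(k1 + 2k2 + 2k3 + k4) = -3.507663
u(0.54) ≈ -3.5077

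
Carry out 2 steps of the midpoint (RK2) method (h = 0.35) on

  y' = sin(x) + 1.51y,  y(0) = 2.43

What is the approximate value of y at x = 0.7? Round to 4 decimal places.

7.0709

Midpoint: k1 = f(x_n, y_n); k2 = f(x_n + h/2, y_n + (h/2)·k1); y_{n+1} = y_n + h·k2.
x=0.000000, y=2.430000:
  k1 = f(0.000000, 2.430000) = 3.669300
  k2 = f(0.175000, 3.072128) = 4.813021
  y ← 2.430000 + 0.35·4.813021 = 4.114557
x=0.350000, y=4.114557:
  k1 = f(0.350000, 4.114557) = 6.555879
  k2 = f(0.525000, 5.261836) = 8.446586
  y ← 4.114557 + 0.35·8.446586 = 7.070862
y(0.7) ≈ 7.0709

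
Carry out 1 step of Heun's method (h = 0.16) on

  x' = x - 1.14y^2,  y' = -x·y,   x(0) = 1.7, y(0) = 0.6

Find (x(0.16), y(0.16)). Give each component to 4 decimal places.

Heun on (x,y): k1 = f(t_n, state_n); k2 = f(t_n + h, state_n + h·k1); state_{n+1} = state_n + (h/2)·(k1 + k2).
0.000000: (1.700000, 0.600000)
  k1 = (1.289600, -1.020000)
  predictor → (1.906336, 0.436800)
  k2 = (1.688831, -0.832688)
  → (1.938274, 0.451785)
(x(0.16), y(0.16)) ≈ (1.9383, 0.4518)

1.9383, 0.4518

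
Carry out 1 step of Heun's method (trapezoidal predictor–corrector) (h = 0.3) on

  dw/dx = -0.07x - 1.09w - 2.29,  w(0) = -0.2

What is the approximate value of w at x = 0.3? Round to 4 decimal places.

Heun: k1 = f(x_n, w_n); k2 = f(x_n + h, w_n + h·k1); w_{n+1} = w_n + (h/2)·(k1 + k2).
x=0.000000, w=-0.200000:
  k1 = f(0.000000, -0.200000) = -2.072000
  k2 = f(0.300000, -0.821600) = -1.415456
  w ← -0.200000 + (0.3/2)·(-2.072000 + (-1.415456)) = -0.723118
w(0.3) ≈ -0.7231

-0.7231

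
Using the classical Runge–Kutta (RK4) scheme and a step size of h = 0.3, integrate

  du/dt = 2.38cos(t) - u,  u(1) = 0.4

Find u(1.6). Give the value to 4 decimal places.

0.4718

RK4: k1 = f(t_n, u_n); k2 = f(t_n + h/2, u_n + (h/2)·k1); k3 = f(t_n + h/2, u_n + (h/2)·k2); k4 = f(t_n + h, u_n + h·k3); u_{n+1} = u_n + (h/6)·(k1 + 2k2 + 2k3 + k4).
t=1.000000, u=0.400000:
  k1 = f(1.000000, 0.400000) = 0.885919
  k2 = f(1.150000, 0.532888) = 0.439312
  k3 = f(1.150000, 0.465897) = 0.506303
  k4 = f(1.300000, 0.551891) = 0.084756
  u ← 0.400000 + (0.3/6)·(k1 + 2k2 + 2k3 + k4) = 0.543095
t=1.300000, u=0.543095:
  k1 = f(1.300000, 0.543095) = 0.093552
  k2 = f(1.450000, 0.557128) = -0.270332
  k3 = f(1.450000, 0.502546) = -0.215749
  k4 = f(1.600000, 0.478371) = -0.547865
  u ← 0.543095 + (0.3/6)·(k1 + 2k2 + 2k3 + k4) = 0.471772
u(1.6) ≈ 0.4718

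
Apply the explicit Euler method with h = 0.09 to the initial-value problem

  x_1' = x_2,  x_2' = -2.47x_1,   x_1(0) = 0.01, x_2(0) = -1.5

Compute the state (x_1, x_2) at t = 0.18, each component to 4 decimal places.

-0.2602, -1.4744

Euler on (x_1,x_2): x_1_{n+1} = x_1_n + h·x_1', x_2_{n+1} = x_2_n + h·x_2'.
0.000000: (0.010000, -1.500000); f=(-1.500000, -0.024700) → (-0.125000, -1.502223)
0.090000: (-0.125000, -1.502223); f=(-1.502223, 0.308750) → (-0.260200, -1.474436)
(x_1(0.18), x_2(0.18)) ≈ (-0.2602, -1.4744)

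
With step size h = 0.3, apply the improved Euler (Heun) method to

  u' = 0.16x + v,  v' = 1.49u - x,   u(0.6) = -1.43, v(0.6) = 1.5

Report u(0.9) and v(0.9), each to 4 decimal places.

-1.0669, 0.7428

Heun on (u,v): k1 = f(x_n, state_n); k2 = f(x_n + h, state_n + h·k1); state_{n+1} = state_n + (h/2)·(k1 + k2).
0.600000: (-1.430000, 1.500000)
  k1 = (1.596000, -2.730700)
  predictor → (-0.951200, 0.680790)
  k2 = (0.824790, -2.317288)
  → (-1.066882, 0.742802)
(u(0.9), v(0.9)) ≈ (-1.0669, 0.7428)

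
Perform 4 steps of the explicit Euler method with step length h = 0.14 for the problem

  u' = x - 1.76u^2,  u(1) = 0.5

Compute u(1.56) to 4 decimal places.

0.7968

Euler: u_{n+1} = u_n + h·f(x_n, u_n).
x=1.000000, u=0.500000: f=0.560000 → u ← 0.500000 + 0.14·0.560000 = 0.578400
x=1.140000, u=0.578400: f=0.551198 → u ← 0.578400 + 0.14·0.551198 = 0.655568
x=1.280000, u=0.655568: f=0.523606 → u ← 0.655568 + 0.14·0.523606 = 0.728873
x=1.420000, u=0.728873: f=0.484991 → u ← 0.728873 + 0.14·0.484991 = 0.796771
u(1.56) ≈ 0.7968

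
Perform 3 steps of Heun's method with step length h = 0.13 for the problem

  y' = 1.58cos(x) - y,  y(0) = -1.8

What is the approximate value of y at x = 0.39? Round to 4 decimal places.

Heun: k1 = f(x_n, y_n); k2 = f(x_n + h, y_n + h·k1); y_{n+1} = y_n + (h/2)·(k1 + k2).
x=0.000000, y=-1.800000:
  k1 = f(0.000000, -1.800000) = 3.380000
  k2 = f(0.130000, -1.360600) = 2.927268
  y ← -1.800000 + (0.13/2)·(3.380000 + 2.927268) = -1.390028
x=0.130000, y=-1.390028:
  k1 = f(0.130000, -1.390028) = 2.956695
  k2 = f(0.260000, -1.005657) = 2.532553
  y ← -1.390028 + (0.13/2)·(2.956695 + 2.532553) = -1.033226
x=0.260000, y=-1.033226:
  k1 = f(0.260000, -1.033226) = 2.560123
  k2 = f(0.390000, -0.700410) = 2.161767
  y ← -1.033226 + (0.13/2)·(2.560123 + 2.161767) = -0.726304
y(0.39) ≈ -0.7263

-0.7263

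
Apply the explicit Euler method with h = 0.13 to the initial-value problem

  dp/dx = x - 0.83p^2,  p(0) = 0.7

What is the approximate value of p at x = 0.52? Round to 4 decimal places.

Euler: p_{n+1} = p_n + h·f(x_n, p_n).
x=0.000000, p=0.700000: f=-0.406700 → p ← 0.700000 + 0.13·(-0.406700) = 0.647129
x=0.130000, p=0.647129: f=-0.217584 → p ← 0.647129 + 0.13·(-0.217584) = 0.618843
x=0.260000, p=0.618843: f=-0.057862 → p ← 0.618843 + 0.13·(-0.057862) = 0.611321
x=0.390000, p=0.611321: f=0.079818 → p ← 0.611321 + 0.13·0.079818 = 0.621697
p(0.52) ≈ 0.6217

0.6217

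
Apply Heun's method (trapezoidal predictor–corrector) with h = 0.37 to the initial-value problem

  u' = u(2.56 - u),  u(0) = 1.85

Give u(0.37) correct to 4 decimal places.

Heun: k1 = f(s_n, u_n); k2 = f(s_n + h, u_n + h·k1); u_{n+1} = u_n + (h/2)·(k1 + k2).
s=0.000000, u=1.850000:
  k1 = f(0.000000, 1.850000) = 1.313500
  k2 = f(0.370000, 2.335995) = 0.523275
  u ← 1.850000 + (0.37/2)·(1.313500 + 0.523275) = 2.189803
u(0.37) ≈ 2.1898

2.1898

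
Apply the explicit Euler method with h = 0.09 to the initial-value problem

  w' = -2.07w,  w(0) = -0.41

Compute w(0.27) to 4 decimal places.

-0.2209

Euler: w_{n+1} = w_n + h·f(x_n, w_n).
x=0.000000, w=-0.410000: f=0.848700 → w ← -0.410000 + 0.09·0.848700 = -0.333617
x=0.090000, w=-0.333617: f=0.690587 → w ← -0.333617 + 0.09·0.690587 = -0.271464
x=0.180000, w=-0.271464: f=0.561931 → w ← -0.271464 + 0.09·0.561931 = -0.220890
w(0.27) ≈ -0.2209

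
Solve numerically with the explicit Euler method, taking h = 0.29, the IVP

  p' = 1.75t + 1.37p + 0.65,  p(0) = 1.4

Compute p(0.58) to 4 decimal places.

3.3325

Euler: p_{n+1} = p_n + h·f(t_n, p_n).
t=0.000000, p=1.400000: f=2.568000 → p ← 1.400000 + 0.29·2.568000 = 2.144720
t=0.290000, p=2.144720: f=4.095766 → p ← 2.144720 + 0.29·4.095766 = 3.332492
p(0.58) ≈ 3.3325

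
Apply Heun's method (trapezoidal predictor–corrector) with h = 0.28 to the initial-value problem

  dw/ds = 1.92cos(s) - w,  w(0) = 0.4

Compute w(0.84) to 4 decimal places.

1.0930

Heun: k1 = f(s_n, w_n); k2 = f(s_n + h, w_n + h·k1); w_{n+1} = w_n + (h/2)·(k1 + k2).
s=0.000000, w=0.400000:
  k1 = f(0.000000, 0.400000) = 1.520000
  k2 = f(0.280000, 0.825600) = 1.019626
  w ← 0.400000 + (0.28/2)·(1.520000 + 1.019626) = 0.755548
s=0.280000, w=0.755548:
  k1 = f(0.280000, 0.755548) = 1.089679
  k2 = f(0.560000, 1.060658) = 0.566072
  w ← 0.755548 + (0.28/2)·(1.089679 + 0.566072) = 0.987353
s=0.560000, w=0.987353:
  k1 = f(0.560000, 0.987353) = 0.639377
  k2 = f(0.840000, 1.166378) = 0.115150
  w ← 0.987353 + (0.28/2)·(0.639377 + 0.115150) = 1.092987
w(0.84) ≈ 1.0930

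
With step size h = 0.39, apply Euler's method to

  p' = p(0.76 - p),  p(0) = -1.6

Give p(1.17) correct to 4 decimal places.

-32.8532

Euler: p_{n+1} = p_n + h·f(x_n, p_n).
x=0.000000, p=-1.600000: f=-3.776000 → p ← -1.600000 + 0.39·(-3.776000) = -3.072640
x=0.390000, p=-3.072640: f=-11.776323 → p ← -3.072640 + 0.39·(-11.776323) = -7.665406
x=0.780000, p=-7.665406: f=-64.584157 → p ← -7.665406 + 0.39·(-64.584157) = -32.853227
p(1.17) ≈ -32.8532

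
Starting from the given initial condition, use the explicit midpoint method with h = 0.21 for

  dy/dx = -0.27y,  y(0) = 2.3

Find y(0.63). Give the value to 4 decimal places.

Midpoint: k1 = f(x_n, y_n); k2 = f(x_n + h/2, y_n + (h/2)·k1); y_{n+1} = y_n + h·k2.
x=0.000000, y=2.300000:
  k1 = f(0.000000, 2.300000) = -0.621000
  k2 = f(0.105000, 2.234795) = -0.603395
  y ← 2.300000 + 0.21·(-0.603395) = 2.173287
x=0.210000, y=2.173287:
  k1 = f(0.210000, 2.173287) = -0.586788
  k2 = f(0.315000, 2.111674) = -0.570152
  y ← 2.173287 + 0.21·(-0.570152) = 2.053555
x=0.420000, y=2.053555:
  k1 = f(0.420000, 2.053555) = -0.554460
  k2 = f(0.525000, 1.995337) = -0.538741
  y ← 2.053555 + 0.21·(-0.538741) = 1.940420
y(0.63) ≈ 1.9404

1.9404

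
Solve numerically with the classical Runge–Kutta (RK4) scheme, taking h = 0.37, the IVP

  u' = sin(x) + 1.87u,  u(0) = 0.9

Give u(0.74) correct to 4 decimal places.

RK4: k1 = f(x_n, u_n); k2 = f(x_n + h/2, u_n + (h/2)·k1); k3 = f(x_n + h/2, u_n + (h/2)·k2); k4 = f(x_n + h, u_n + h·k3); u_{n+1} = u_n + (h/6)·(k1 + 2k2 + 2k3 + k4).
x=0.000000, u=0.900000:
  k1 = f(0.000000, 0.900000) = 1.683000
  k2 = f(0.185000, 1.211355) = 2.449180
  k3 = f(0.185000, 1.353098) = 2.714240
  k4 = f(0.370000, 1.904269) = 3.922598
  u ← 0.900000 + (0.37/6)·(k1 + 2k2 + 2k3 + k4) = 1.882500
x=0.370000, u=1.882500:
  k1 = f(0.370000, 1.882500) = 3.881891
  k2 = f(0.555000, 2.600650) = 5.390159
  k3 = f(0.555000, 2.879680) = 5.911945
  k4 = f(0.740000, 4.069920) = 8.285038
  u ← 1.882500 + (0.37/6)·(k1 + 2k2 + 2k3 + k4) = 4.026721
u(0.74) ≈ 4.0267

4.0267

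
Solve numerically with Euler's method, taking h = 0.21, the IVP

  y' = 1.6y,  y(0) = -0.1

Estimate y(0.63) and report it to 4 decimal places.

Euler: y_{n+1} = y_n + h·f(t_n, y_n).
t=0.000000, y=-0.100000: f=-0.160000 → y ← -0.100000 + 0.21·(-0.160000) = -0.133600
t=0.210000, y=-0.133600: f=-0.213760 → y ← -0.133600 + 0.21·(-0.213760) = -0.178490
t=0.420000, y=-0.178490: f=-0.285583 → y ← -0.178490 + 0.21·(-0.285583) = -0.238462
y(0.63) ≈ -0.2385

-0.2385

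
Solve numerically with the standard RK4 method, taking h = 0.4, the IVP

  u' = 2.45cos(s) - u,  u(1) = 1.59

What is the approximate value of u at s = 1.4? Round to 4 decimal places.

1.3464

RK4: k1 = f(s_n, u_n); k2 = f(s_n + h/2, u_n + (h/2)·k1); k3 = f(s_n + h/2, u_n + (h/2)·k2); k4 = f(s_n + h, u_n + h·k3); u_{n+1} = u_n + (h/6)·(k1 + 2k2 + 2k3 + k4).
s=1.000000, u=1.590000:
  k1 = f(1.000000, 1.590000) = -0.266259
  k2 = f(1.200000, 1.536748) = -0.648972
  k3 = f(1.200000, 1.460206) = -0.572429
  k4 = f(1.400000, 1.361028) = -0.944609
  u ← 1.590000 + (0.4/6)·(k1 + 2k2 + 2k3 + k4) = 1.346422
u(1.4) ≈ 1.3464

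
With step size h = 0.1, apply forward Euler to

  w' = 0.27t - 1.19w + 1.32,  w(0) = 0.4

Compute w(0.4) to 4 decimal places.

Euler: w_{n+1} = w_n + h·f(t_n, w_n).
t=0.000000, w=0.400000: f=0.844000 → w ← 0.400000 + 0.1·0.844000 = 0.484400
t=0.100000, w=0.484400: f=0.770564 → w ← 0.484400 + 0.1·0.770564 = 0.561456
t=0.200000, w=0.561456: f=0.705867 → w ← 0.561456 + 0.1·0.705867 = 0.632043
t=0.300000, w=0.632043: f=0.648869 → w ← 0.632043 + 0.1·0.648869 = 0.696930
w(0.4) ≈ 0.6969

0.6969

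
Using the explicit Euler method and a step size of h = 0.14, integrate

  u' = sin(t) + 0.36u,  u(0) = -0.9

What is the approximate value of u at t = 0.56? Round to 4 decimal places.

Euler: u_{n+1} = u_n + h·f(t_n, u_n).
t=0.000000, u=-0.900000: f=-0.324000 → u ← -0.900000 + 0.14·(-0.324000) = -0.945360
t=0.140000, u=-0.945360: f=-0.200786 → u ← -0.945360 + 0.14·(-0.200786) = -0.973470
t=0.280000, u=-0.973470: f=-0.074094 → u ← -0.973470 + 0.14·(-0.074094) = -0.983843
t=0.420000, u=-0.983843: f=0.053577 → u ← -0.983843 + 0.14·0.053577 = -0.976342
u(0.56) ≈ -0.9763

-0.9763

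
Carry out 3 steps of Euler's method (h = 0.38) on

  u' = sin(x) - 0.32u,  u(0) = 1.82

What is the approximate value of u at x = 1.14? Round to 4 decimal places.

1.6191

Euler: u_{n+1} = u_n + h·f(x_n, u_n).
x=0.000000, u=1.820000: f=-0.582400 → u ← 1.820000 + 0.38·(-0.582400) = 1.598688
x=0.380000, u=1.598688: f=-0.140660 → u ← 1.598688 + 0.38·(-0.140660) = 1.545237
x=0.760000, u=1.545237: f=0.194446 → u ← 1.545237 + 0.38·0.194446 = 1.619127
u(1.14) ≈ 1.6191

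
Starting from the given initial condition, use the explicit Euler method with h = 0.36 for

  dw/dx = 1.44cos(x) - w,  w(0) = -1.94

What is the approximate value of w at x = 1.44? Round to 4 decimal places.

Euler: w_{n+1} = w_n + h·f(x_n, w_n).
x=0.000000, w=-1.940000: f=3.380000 → w ← -1.940000 + 0.36·3.380000 = -0.723200
x=0.360000, w=-0.723200: f=2.070891 → w ← -0.723200 + 0.36·2.070891 = 0.022321
x=0.720000, w=0.022321: f=1.060279 → w ← 0.022321 + 0.36·1.060279 = 0.404021
x=1.080000, w=0.404021: f=0.274691 → w ← 0.404021 + 0.36·0.274691 = 0.502910
w(1.44) ≈ 0.5029

0.5029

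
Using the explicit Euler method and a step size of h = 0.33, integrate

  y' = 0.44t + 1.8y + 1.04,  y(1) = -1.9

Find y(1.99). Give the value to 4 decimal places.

Euler: y_{n+1} = y_n + h·f(t_n, y_n).
t=1.000000, y=-1.900000: f=-1.940000 → y ← -1.900000 + 0.33·(-1.940000) = -2.540200
t=1.330000, y=-2.540200: f=-2.947160 → y ← -2.540200 + 0.33·(-2.947160) = -3.512763
t=1.660000, y=-3.512763: f=-4.552573 → y ← -3.512763 + 0.33·(-4.552573) = -5.015112
y(1.99) ≈ -5.0151

-5.0151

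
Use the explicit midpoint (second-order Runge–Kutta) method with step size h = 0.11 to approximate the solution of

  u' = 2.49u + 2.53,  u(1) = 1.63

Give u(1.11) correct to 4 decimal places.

2.4540

Midpoint: k1 = f(x_n, u_n); k2 = f(x_n + h/2, u_n + (h/2)·k1); u_{n+1} = u_n + h·k2.
x=1.000000, u=1.630000:
  k1 = f(1.000000, 1.630000) = 6.588700
  k2 = f(1.055000, 1.992378) = 7.491022
  u ← 1.630000 + 0.11·7.491022 = 2.454012
u(1.11) ≈ 2.4540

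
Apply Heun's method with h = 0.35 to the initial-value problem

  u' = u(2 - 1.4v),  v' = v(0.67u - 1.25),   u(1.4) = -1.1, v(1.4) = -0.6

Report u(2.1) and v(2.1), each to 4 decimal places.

Heun on (u,v): k1 = f(s_n, state_n); k2 = f(s_n + h, state_n + h·k1); state_{n+1} = state_n + (h/2)·(k1 + k2).
1.400000: (-1.100000, -0.600000)
  k1 = (-3.124000, 1.192200)
  predictor → (-2.193400, -0.182730)
  k2 = (-4.947920, 0.496948)
  → (-2.512586, -0.304399)
1.750000: (-2.512586, -0.304399)
  k1 = (-6.095932, 0.892934)
  predictor → (-4.646162, 0.008128)
  k2 = (-9.239456, -0.035461)
  → (-5.196279, -0.154341)
(u(2.1), v(2.1)) ≈ (-5.1963, -0.1543)

-5.1963, -0.1543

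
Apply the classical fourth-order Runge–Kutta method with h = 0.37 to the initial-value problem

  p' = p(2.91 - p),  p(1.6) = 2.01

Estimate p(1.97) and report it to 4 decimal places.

2.5229

RK4: k1 = f(s_n, p_n); k2 = f(s_n + h/2, p_n + (h/2)·k1); k3 = f(s_n + h/2, p_n + (h/2)·k2); k4 = f(s_n + h, p_n + h·k3); p_{n+1} = p_n + (h/6)·(k1 + 2k2 + 2k3 + k4).
s=1.600000, p=2.010000:
  k1 = f(1.600000, 2.010000) = 1.809000
  k2 = f(1.785000, 2.344665) = 1.325521
  k3 = f(1.785000, 2.255221) = 1.476671
  k4 = f(1.970000, 2.556368) = 0.904013
  p ← 2.010000 + (0.37/6)·(k1 + 2k2 + 2k3 + k4) = 2.522906
p(1.97) ≈ 2.5229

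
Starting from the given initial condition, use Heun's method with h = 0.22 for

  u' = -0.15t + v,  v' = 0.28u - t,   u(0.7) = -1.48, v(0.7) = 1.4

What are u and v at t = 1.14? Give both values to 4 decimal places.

Heun on (u,v): k1 = f(t_n, state_n); k2 = f(t_n + h, state_n + h·k1); state_{n+1} = state_n + (h/2)·(k1 + k2).
0.700000: (-1.480000, 1.400000)
  k1 = (1.295000, -1.114400)
  predictor → (-1.195100, 1.154832)
  k2 = (1.016832, -1.254628)
  → (-1.225698, 1.139407)
0.920000: (-1.225698, 1.139407)
  k1 = (1.001407, -1.263196)
  predictor → (-1.005389, 0.861504)
  k2 = (0.690504, -1.421509)
  → (-1.039588, 0.844089)
(u(1.14), v(1.14)) ≈ (-1.0396, 0.8441)

-1.0396, 0.8441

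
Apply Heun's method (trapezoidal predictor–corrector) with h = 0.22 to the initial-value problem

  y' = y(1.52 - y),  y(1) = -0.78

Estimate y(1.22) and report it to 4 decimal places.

-1.3255

Heun: k1 = f(s_n, y_n); k2 = f(s_n + h, y_n + h·k1); y_{n+1} = y_n + (h/2)·(k1 + k2).
s=1.000000, y=-0.780000:
  k1 = f(1.000000, -0.780000) = -1.794000
  k2 = f(1.220000, -1.174680) = -3.165387
  y ← -0.780000 + (0.22/2)·(-1.794000 + (-3.165387)) = -1.325533
y(1.22) ≈ -1.3255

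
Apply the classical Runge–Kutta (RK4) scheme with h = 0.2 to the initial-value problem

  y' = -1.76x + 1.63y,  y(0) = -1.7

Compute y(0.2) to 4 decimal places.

-2.3945

RK4: k1 = f(x_n, y_n); k2 = f(x_n + h/2, y_n + (h/2)·k1); k3 = f(x_n + h/2, y_n + (h/2)·k2); k4 = f(x_n + h, y_n + h·k3); y_{n+1} = y_n + (h/6)·(k1 + 2k2 + 2k3 + k4).
x=0.000000, y=-1.700000:
  k1 = f(0.000000, -1.700000) = -2.771000
  k2 = f(0.100000, -1.977100) = -3.398673
  k3 = f(0.100000, -2.039867) = -3.500984
  k4 = f(0.200000, -2.400197) = -4.264321
  y ← -1.700000 + (0.2/6)·(k1 + 2k2 + 2k3 + k4) = -2.394488
y(0.2) ≈ -2.3945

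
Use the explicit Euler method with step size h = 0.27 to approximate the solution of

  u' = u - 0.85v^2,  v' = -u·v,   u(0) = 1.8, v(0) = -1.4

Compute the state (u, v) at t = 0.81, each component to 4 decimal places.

2.7804, -0.1460

Euler on (u,v): u_{n+1} = u_n + h·u', v_{n+1} = v_n + h·v'.
0.000000: (1.800000, -1.400000); f=(0.134000, 2.520000) → (1.836180, -0.719600)
0.270000: (1.836180, -0.719600); f=(1.396029, 1.321315) → (2.213108, -0.362845)
0.540000: (2.213108, -0.362845); f=(2.101200, 0.803015) → (2.780432, -0.146031)
(u(0.81), v(0.81)) ≈ (2.7804, -0.1460)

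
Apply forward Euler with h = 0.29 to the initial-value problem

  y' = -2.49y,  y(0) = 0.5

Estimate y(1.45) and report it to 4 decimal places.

Euler: y_{n+1} = y_n + h·f(s_n, y_n).
s=0.000000, y=0.500000: f=-1.245000 → y ← 0.500000 + 0.29·(-1.245000) = 0.138950
s=0.290000, y=0.138950: f=-0.345986 → y ← 0.138950 + 0.29·(-0.345986) = 0.038614
s=0.580000, y=0.038614: f=-0.096149 → y ← 0.038614 + 0.29·(-0.096149) = 0.010731
s=0.870000, y=0.010731: f=-0.026720 → y ← 0.010731 + 0.29·(-0.026720) = 0.002982
s=1.160000, y=0.002982: f=-0.007425 → y ← 0.002982 + 0.29·(-0.007425) = 0.000829
y(1.45) ≈ 0.0008

0.0008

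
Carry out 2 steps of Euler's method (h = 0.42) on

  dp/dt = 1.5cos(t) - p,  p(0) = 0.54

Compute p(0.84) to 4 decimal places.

Euler: p_{n+1} = p_n + h·f(t_n, p_n).
t=0.000000, p=0.540000: f=0.960000 → p ← 0.540000 + 0.42·0.960000 = 0.943200
t=0.420000, p=0.943200: f=0.426433 → p ← 0.943200 + 0.42·0.426433 = 1.122302
p(0.84) ≈ 1.1223

1.1223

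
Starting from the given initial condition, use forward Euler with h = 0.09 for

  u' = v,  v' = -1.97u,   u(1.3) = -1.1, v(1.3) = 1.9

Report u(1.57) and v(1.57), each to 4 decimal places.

Euler on (u,v): u_{n+1} = u_n + h·u', v_{n+1} = v_n + h·v'.
1.300000: (-1.100000, 1.900000); f=(1.900000, 2.167000) → (-0.929000, 2.095030)
1.390000: (-0.929000, 2.095030); f=(2.095030, 1.830130) → (-0.740447, 2.259742)
1.480000: (-0.740447, 2.259742); f=(2.259742, 1.458681) → (-0.537071, 2.391023)
(u(1.57), v(1.57)) ≈ (-0.5371, 2.3910)

-0.5371, 2.3910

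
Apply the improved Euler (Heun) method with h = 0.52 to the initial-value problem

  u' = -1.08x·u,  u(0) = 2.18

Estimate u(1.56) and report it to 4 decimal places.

Heun: k1 = f(x_n, u_n); k2 = f(x_n + h, u_n + h·k1); u_{n+1} = u_n + (h/2)·(k1 + k2).
x=0.000000, u=2.180000:
  k1 = f(0.000000, 2.180000) = 0.000000
  k2 = f(0.520000, 2.180000) = -1.224288
  u ← 2.180000 + (0.52/2)·(0.000000 + (-1.224288)) = 1.861685
x=0.520000, u=1.861685:
  k1 = f(0.520000, 1.861685) = -1.045522
  k2 = f(1.040000, 1.318013) = -1.480393
  u ← 1.861685 + (0.52/2)·(-1.045522 + (-1.480393)) = 1.204947
x=1.040000, u=1.204947:
  k1 = f(1.040000, 1.204947) = -1.353397
  k2 = f(1.560000, 0.501181) = -0.844390
  u ← 1.204947 + (0.52/2)·(-1.353397 + (-0.844390)) = 0.633523
u(1.56) ≈ 0.6335

0.6335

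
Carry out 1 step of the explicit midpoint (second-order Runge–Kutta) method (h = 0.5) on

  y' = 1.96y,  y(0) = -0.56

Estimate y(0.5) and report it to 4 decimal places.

Midpoint: k1 = f(s_n, y_n); k2 = f(s_n + h/2, y_n + (h/2)·k1); y_{n+1} = y_n + h·k2.
s=0.000000, y=-0.560000:
  k1 = f(0.000000, -0.560000) = -1.097600
  k2 = f(0.250000, -0.834400) = -1.635424
  y ← -0.560000 + 0.5·(-1.635424) = -1.377712
y(0.5) ≈ -1.3777

-1.3777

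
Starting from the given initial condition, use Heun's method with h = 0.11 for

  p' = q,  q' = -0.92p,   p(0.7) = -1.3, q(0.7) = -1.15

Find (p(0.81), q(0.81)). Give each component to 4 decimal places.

-1.4193, -1.0120

Heun on (p,q): k1 = f(s_n, state_n); k2 = f(s_n + h, state_n + h·k1); state_{n+1} = state_n + (h/2)·(k1 + k2).
0.700000: (-1.300000, -1.150000)
  k1 = (-1.150000, 1.196000)
  predictor → (-1.426500, -1.018440)
  k2 = (-1.018440, 1.312380)
  → (-1.419264, -1.012039)
(p(0.81), q(0.81)) ≈ (-1.4193, -1.0120)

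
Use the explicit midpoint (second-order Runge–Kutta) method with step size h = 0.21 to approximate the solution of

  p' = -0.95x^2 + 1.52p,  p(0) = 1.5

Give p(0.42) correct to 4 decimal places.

Midpoint: k1 = f(x_n, p_n); k2 = f(x_n + h/2, p_n + (h/2)·k1); p_{n+1} = p_n + h·k2.
x=0.000000, p=1.500000:
  k1 = f(0.000000, 1.500000) = 2.280000
  k2 = f(0.105000, 1.739400) = 2.633414
  p ← 1.500000 + 0.21·2.633414 = 2.053017
x=0.210000, p=2.053017:
  k1 = f(0.210000, 2.053017) = 3.078691
  k2 = f(0.315000, 2.376280) = 3.517681
  p ← 2.053017 + 0.21·3.517681 = 2.791730
p(0.42) ≈ 2.7917

2.7917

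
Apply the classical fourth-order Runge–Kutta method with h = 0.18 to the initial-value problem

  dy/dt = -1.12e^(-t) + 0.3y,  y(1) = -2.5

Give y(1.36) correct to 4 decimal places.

RK4: k1 = f(t_n, y_n); k2 = f(t_n + h/2, y_n + (h/2)·k1); k3 = f(t_n + h/2, y_n + (h/2)·k2); k4 = f(t_n + h, y_n + h·k3); y_{n+1} = y_n + (h/6)·(k1 + 2k2 + 2k3 + k4).
t=1.000000, y=-2.500000:
  k1 = f(1.000000, -2.500000) = -1.162025
  k2 = f(1.090000, -2.604582) = -1.157937
  k3 = f(1.090000, -2.604214) = -1.157827
  k4 = f(1.180000, -2.708409) = -1.156675
  y ← -2.500000 + (0.18/6)·(k1 + 2k2 + 2k3 + k4) = -2.708507
t=1.180000, y=-2.708507:
  k1 = f(1.180000, -2.708507) = -1.156704
  k2 = f(1.270000, -2.812610) = -1.158314
  k3 = f(1.270000, -2.812755) = -1.158358
  k4 = f(1.360000, -2.917011) = -1.162563
  y ← -2.708507 + (0.18/6)·(k1 + 2k2 + 2k3 + k4) = -2.917085
y(1.36) ≈ -2.9171

-2.9171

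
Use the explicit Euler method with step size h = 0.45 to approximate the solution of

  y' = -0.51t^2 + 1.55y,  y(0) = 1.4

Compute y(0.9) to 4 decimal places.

3.9876

Euler: y_{n+1} = y_n + h·f(t_n, y_n).
t=0.000000, y=1.400000: f=2.170000 → y ← 1.400000 + 0.45·2.170000 = 2.376500
t=0.450000, y=2.376500: f=3.580300 → y ← 2.376500 + 0.45·3.580300 = 3.987635
y(0.9) ≈ 3.9876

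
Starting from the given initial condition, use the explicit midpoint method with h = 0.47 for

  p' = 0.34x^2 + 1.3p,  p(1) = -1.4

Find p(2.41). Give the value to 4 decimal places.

-5.2232

Midpoint: k1 = f(x_n, p_n); k2 = f(x_n + h/2, p_n + (h/2)·k1); p_{n+1} = p_n + h·k2.
x=1.000000, p=-1.400000:
  k1 = f(1.000000, -1.400000) = -1.480000
  k2 = f(1.235000, -1.747800) = -1.753563
  p ← -1.400000 + 0.47·(-1.753563) = -2.224175
x=1.470000, p=-2.224175:
  k1 = f(1.470000, -2.224175) = -2.156721
  k2 = f(1.705000, -2.731004) = -2.561917
  p ← -2.224175 + 0.47·(-2.561917) = -3.428276
x=1.940000, p=-3.428276:
  k1 = f(1.940000, -3.428276) = -3.177135
  k2 = f(2.175000, -4.174903) = -3.818961
  p ← -3.428276 + 0.47·(-3.818961) = -5.223187
p(2.41) ≈ -5.2232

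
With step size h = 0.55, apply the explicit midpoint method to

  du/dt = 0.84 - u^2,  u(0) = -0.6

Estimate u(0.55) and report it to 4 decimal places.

Midpoint: k1 = f(t_n, u_n); k2 = f(t_n + h/2, u_n + (h/2)·k1); u_{n+1} = u_n + h·k2.
t=0.000000, u=-0.600000:
  k1 = f(0.000000, -0.600000) = 0.480000
  k2 = f(0.275000, -0.468000) = 0.620976
  u ← -0.600000 + 0.55·0.620976 = -0.258463
u(0.55) ≈ -0.2585

-0.2585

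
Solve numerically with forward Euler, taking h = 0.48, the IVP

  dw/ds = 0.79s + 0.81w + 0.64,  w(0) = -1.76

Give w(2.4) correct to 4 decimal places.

-3.1249

Euler: w_{n+1} = w_n + h·f(s_n, w_n).
s=0.000000, w=-1.760000: f=-0.785600 → w ← -1.760000 + 0.48·(-0.785600) = -2.137088
s=0.480000, w=-2.137088: f=-0.711841 → w ← -2.137088 + 0.48·(-0.711841) = -2.478772
s=0.960000, w=-2.478772: f=-0.609405 → w ← -2.478772 + 0.48·(-0.609405) = -2.771286
s=1.440000, w=-2.771286: f=-0.467142 → w ← -2.771286 + 0.48·(-0.467142) = -2.995514
s=1.920000, w=-2.995514: f=-0.269567 → w ← -2.995514 + 0.48·(-0.269567) = -3.124906
w(2.4) ≈ -3.1249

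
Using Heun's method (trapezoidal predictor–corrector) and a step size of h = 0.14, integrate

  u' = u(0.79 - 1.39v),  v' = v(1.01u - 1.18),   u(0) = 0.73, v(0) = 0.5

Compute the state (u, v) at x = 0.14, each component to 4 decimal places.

Heun on (u,v): k1 = f(x_n, state_n); k2 = f(x_n + h, state_n + h·k1); state_{n+1} = state_n + (h/2)·(k1 + k2).
0.000000: (0.730000, 0.500000)
  k1 = (0.069350, -0.221350)
  predictor → (0.739709, 0.469011)
  k2 = (0.102135, -0.203032)
  → (0.742004, 0.470293)
(u(0.14), v(0.14)) ≈ (0.7420, 0.4703)

0.7420, 0.4703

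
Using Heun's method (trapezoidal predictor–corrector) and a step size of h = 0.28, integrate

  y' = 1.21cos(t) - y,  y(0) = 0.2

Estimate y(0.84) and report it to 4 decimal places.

Heun: k1 = f(t_n, y_n); k2 = f(t_n + h, y_n + h·k1); y_{n+1} = y_n + (h/2)·(k1 + k2).
t=0.000000, y=0.200000:
  k1 = f(0.000000, 0.200000) = 1.010000
  k2 = f(0.280000, 0.482800) = 0.680077
  y ← 0.200000 + (0.28/2)·(1.010000 + 0.680077) = 0.436611
t=0.280000, y=0.436611:
  k1 = f(0.280000, 0.436611) = 0.726266
  k2 = f(0.560000, 0.639965) = 0.385213
  y ← 0.436611 + (0.28/2)·(0.726266 + 0.385213) = 0.592218
t=0.560000, y=0.592218:
  k1 = f(0.560000, 0.592218) = 0.432961
  k2 = f(0.840000, 0.713447) = 0.094183
  y ← 0.592218 + (0.28/2)·(0.432961 + 0.094183) = 0.666018
y(0.84) ≈ 0.6660

0.6660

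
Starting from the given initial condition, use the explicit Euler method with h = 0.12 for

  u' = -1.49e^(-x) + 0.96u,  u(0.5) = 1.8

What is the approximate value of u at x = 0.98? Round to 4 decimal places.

Euler: u_{n+1} = u_n + h·f(x_n, u_n).
x=0.500000, u=1.800000: f=0.824269 → u ← 1.800000 + 0.12·0.824269 = 1.898912
x=0.620000, u=1.898912: f=1.021419 → u ← 1.898912 + 0.12·1.021419 = 2.021483
x=0.740000, u=2.021483: f=1.229724 → u ← 2.021483 + 0.12·1.229724 = 2.169049
x=0.860000, u=2.169049: f=1.451776 → u ← 2.169049 + 0.12·1.451776 = 2.343262
u(0.98) ≈ 2.3433

2.3433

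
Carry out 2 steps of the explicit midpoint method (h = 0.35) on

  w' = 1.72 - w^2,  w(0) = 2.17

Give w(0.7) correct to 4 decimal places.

1.5921

Midpoint: k1 = f(x_n, w_n); k2 = f(x_n + h/2, w_n + (h/2)·k1); w_{n+1} = w_n + h·k2.
x=0.000000, w=2.170000:
  k1 = f(0.000000, 2.170000) = -2.988900
  k2 = f(0.175000, 1.646942) = -0.992420
  w ← 2.170000 + 0.35·(-0.992420) = 1.822653
x=0.350000, w=1.822653:
  k1 = f(0.350000, 1.822653) = -1.602064
  k2 = f(0.525000, 1.542292) = -0.658664
  w ← 1.822653 + 0.35·(-0.658664) = 1.592121
w(0.7) ≈ 1.5921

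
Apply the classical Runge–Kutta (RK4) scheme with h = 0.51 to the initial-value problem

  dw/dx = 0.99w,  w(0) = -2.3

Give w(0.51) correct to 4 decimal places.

-3.8100

RK4: k1 = f(x_n, w_n); k2 = f(x_n + h/2, w_n + (h/2)·k1); k3 = f(x_n + h/2, w_n + (h/2)·k2); k4 = f(x_n + h, w_n + h·k3); w_{n+1} = w_n + (h/6)·(k1 + 2k2 + 2k3 + k4).
x=0.000000, w=-2.300000:
  k1 = f(0.000000, -2.300000) = -2.277000
  k2 = f(0.255000, -2.880635) = -2.851829
  k3 = f(0.255000, -3.027216) = -2.996944
  k4 = f(0.510000, -3.828442) = -3.790157
  w ← -2.300000 + (0.51/6)·(k1 + 2k2 + 2k3 + k4) = -3.810000
w(0.51) ≈ -3.8100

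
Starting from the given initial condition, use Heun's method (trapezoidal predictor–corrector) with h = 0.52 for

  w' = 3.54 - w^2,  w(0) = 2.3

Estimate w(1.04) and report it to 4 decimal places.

Heun: k1 = f(x_n, w_n); k2 = f(x_n + h, w_n + h·k1); w_{n+1} = w_n + (h/2)·(k1 + k2).
x=0.000000, w=2.300000:
  k1 = f(0.000000, 2.300000) = -1.750000
  k2 = f(0.520000, 1.390000) = 1.607900
  w ← 2.300000 + (0.52/2)·(-1.750000 + 1.607900) = 2.263054
x=0.520000, w=2.263054:
  k1 = f(0.520000, 2.263054) = -1.581413
  k2 = f(1.040000, 1.440719) = 1.464329
  w ← 2.263054 + (0.52/2)·(-1.581413 + 1.464329) = 2.232612
w(1.04) ≈ 2.2326

2.2326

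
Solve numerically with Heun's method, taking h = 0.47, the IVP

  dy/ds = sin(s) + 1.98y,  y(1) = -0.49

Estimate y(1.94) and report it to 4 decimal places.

Heun: k1 = f(s_n, y_n); k2 = f(s_n + h, y_n + h·k1); y_{n+1} = y_n + (h/2)·(k1 + k2).
s=1.000000, y=-0.490000:
  k1 = f(1.000000, -0.490000) = -0.128729
  k2 = f(1.470000, -0.550503) = -0.095071
  y ← -0.490000 + (0.47/2)·(-0.128729 + (-0.095071)) = -0.542593
s=1.470000, y=-0.542593:
  k1 = f(1.470000, -0.542593) = -0.079410
  k2 = f(1.940000, -0.579916) = -0.215618
  y ← -0.542593 + (0.47/2)·(-0.079410 + (-0.215618)) = -0.611924
y(1.94) ≈ -0.6119

-0.6119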